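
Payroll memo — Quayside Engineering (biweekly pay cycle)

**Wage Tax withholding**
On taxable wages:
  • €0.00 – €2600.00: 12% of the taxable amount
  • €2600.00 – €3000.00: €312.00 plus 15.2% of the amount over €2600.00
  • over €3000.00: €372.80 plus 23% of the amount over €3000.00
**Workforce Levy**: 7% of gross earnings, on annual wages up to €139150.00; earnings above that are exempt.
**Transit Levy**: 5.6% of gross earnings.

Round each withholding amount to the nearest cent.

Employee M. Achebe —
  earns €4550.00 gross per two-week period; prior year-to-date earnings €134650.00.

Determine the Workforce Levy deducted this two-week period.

€315.00

Workforce Levy: cap €139150.00 − YTD €134650.00 = €4500.00 subject; 7% × €4500.00 = €315.00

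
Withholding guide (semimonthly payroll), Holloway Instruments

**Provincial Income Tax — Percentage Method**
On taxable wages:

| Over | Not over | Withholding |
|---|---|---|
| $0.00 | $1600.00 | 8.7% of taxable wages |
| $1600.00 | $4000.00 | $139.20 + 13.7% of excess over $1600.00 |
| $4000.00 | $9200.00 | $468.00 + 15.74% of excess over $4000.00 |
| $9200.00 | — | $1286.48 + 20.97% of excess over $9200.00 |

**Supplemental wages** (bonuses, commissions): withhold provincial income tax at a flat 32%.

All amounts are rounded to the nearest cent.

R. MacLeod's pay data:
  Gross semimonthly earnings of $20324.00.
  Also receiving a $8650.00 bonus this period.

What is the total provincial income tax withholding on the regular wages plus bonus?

Provincial Income Tax: taxable = $20324.00
  $1286.48 + 20.97% × ($20324.00 − $9200.00) = $1286.48 + 20.97% × $11124.00 = $3619.18
Supplemental (32% flat on bonus): 32% × $8650.00 = $2768.00
Total provincial income tax: $3619.18 + $2768.00 = $6387.18

$6387.18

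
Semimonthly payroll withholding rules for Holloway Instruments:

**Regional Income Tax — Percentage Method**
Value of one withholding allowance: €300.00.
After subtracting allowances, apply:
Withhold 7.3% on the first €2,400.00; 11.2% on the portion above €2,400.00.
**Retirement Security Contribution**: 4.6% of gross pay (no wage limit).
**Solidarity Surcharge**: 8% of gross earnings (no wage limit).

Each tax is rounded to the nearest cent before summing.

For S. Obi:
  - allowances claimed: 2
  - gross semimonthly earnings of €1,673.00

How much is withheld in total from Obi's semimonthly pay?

€289.13

Regional Income Tax: taxable = €1,673.00 − 2×€300.00 = €1,073.00
  7.3% × €1,073.00 = €78.33
Retirement Security Contribution: 4.6% × €1,673.00 = €76.96
Solidarity Surcharge: 8% × €1,673.00 = €133.84
Total: €78.33 + €76.96 + €133.84 = €289.13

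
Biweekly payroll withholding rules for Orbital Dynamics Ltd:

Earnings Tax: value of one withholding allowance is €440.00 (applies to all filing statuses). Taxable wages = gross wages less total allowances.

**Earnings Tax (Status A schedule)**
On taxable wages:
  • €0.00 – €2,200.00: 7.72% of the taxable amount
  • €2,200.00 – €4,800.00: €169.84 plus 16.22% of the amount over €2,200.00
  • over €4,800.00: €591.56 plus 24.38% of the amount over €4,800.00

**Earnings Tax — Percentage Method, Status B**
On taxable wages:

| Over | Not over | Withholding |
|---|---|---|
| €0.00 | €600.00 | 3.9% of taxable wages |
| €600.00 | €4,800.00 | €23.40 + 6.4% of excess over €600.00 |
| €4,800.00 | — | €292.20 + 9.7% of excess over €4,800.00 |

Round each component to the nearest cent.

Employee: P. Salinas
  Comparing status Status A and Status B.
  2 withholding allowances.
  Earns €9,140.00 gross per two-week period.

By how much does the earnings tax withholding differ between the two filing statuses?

Earnings Tax (Status A): taxable = €9,140.00 − 2×€440.00 = €8,260.00
  €591.56 + 24.38% × (€8,260.00 − €4,800.00) = €591.56 + 24.38% × €3,460.00 = €1,435.11
Earnings Tax (Status B): taxable = €9,140.00 − 2×€440.00 = €8,260.00
  €292.20 + 9.7% × (€8,260.00 − €4,800.00) = €292.20 + 9.7% × €3,460.00 = €627.82
Difference: |€1,435.11 − €627.82| = €807.29 (higher under Status A)

€807.29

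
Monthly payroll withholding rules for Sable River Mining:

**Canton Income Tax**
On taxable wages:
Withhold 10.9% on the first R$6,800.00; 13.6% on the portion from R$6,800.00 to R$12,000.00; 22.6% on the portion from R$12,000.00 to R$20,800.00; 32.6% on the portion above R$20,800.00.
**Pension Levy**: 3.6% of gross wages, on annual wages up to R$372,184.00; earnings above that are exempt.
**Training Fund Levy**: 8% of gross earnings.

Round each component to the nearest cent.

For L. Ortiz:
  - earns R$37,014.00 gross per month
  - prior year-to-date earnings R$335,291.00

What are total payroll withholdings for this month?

R$13,012.23

Canton Income Tax: taxable = R$37,014.00
  R$3,437.20 + 32.6% × (R$37,014.00 − R$20,800.00) = R$3,437.20 + 32.6% × R$16,214.00 = R$8,722.96
Pension Levy: cap R$372,184.00 − YTD R$335,291.00 = R$36,893.00 subject; 3.6% × R$36,893.00 = R$1,328.15
Training Fund Levy: 8% × R$37,014.00 = R$2,961.12
Total: R$8,722.96 + R$1,328.15 + R$2,961.12 = R$13,012.23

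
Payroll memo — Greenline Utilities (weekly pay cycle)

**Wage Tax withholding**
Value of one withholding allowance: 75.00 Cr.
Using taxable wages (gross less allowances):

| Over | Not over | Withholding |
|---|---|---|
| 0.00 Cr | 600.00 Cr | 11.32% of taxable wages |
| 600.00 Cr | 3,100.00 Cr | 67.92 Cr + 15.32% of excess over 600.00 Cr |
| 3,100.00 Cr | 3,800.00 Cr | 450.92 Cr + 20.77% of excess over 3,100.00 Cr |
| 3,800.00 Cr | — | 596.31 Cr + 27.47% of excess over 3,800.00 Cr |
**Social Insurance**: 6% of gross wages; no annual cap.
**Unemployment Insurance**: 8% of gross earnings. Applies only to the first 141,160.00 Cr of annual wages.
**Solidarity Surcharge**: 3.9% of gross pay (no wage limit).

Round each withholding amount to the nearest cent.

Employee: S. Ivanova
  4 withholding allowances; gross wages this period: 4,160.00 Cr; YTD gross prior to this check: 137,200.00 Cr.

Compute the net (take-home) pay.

Wage Tax: taxable = 4,160.00 Cr − 4×75.00 Cr = 3,860.00 Cr
  596.31 Cr + 27.47% × (3,860.00 Cr − 3,800.00 Cr) = 596.31 Cr + 27.47% × 60.00 Cr = 612.79 Cr
Social Insurance: 6% × 4,160.00 Cr = 249.60 Cr
Unemployment Insurance: cap 141,160.00 Cr − YTD 137,200.00 Cr = 3,960.00 Cr subject; 8% × 3,960.00 Cr = 316.80 Cr
Solidarity Surcharge: 3.9% × 4,160.00 Cr = 162.24 Cr
Total withheld: 612.79 Cr + 249.60 Cr + 316.80 Cr + 162.24 Cr = 1,341.43 Cr
Net pay: 4,160.00 Cr − 1,341.43 Cr = 2,818.57 Cr

2,818.57 Cr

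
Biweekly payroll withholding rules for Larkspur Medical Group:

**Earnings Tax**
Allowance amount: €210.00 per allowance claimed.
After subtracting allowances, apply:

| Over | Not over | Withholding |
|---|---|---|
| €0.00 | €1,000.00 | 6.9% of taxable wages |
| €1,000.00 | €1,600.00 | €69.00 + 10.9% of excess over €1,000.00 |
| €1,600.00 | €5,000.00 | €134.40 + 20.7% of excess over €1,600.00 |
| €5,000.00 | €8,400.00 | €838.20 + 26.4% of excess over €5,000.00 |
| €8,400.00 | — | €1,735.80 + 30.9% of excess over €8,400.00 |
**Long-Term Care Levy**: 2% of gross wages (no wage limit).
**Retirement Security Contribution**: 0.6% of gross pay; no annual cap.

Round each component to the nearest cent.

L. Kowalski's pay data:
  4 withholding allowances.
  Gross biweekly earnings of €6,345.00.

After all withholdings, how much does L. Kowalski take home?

€5,208.51

Earnings Tax: taxable = €6,345.00 − 4×€210.00 = €5,505.00
  €838.20 + 26.4% × (€5,505.00 − €5,000.00) = €838.20 + 26.4% × €505.00 = €971.52
Long-Term Care Levy: 2% × €6,345.00 = €126.90
Retirement Security Contribution: 0.6% × €6,345.00 = €38.07
Total withheld: €971.52 + €126.90 + €38.07 = €1,136.49
Net pay: €6,345.00 − €1,136.49 = €5,208.51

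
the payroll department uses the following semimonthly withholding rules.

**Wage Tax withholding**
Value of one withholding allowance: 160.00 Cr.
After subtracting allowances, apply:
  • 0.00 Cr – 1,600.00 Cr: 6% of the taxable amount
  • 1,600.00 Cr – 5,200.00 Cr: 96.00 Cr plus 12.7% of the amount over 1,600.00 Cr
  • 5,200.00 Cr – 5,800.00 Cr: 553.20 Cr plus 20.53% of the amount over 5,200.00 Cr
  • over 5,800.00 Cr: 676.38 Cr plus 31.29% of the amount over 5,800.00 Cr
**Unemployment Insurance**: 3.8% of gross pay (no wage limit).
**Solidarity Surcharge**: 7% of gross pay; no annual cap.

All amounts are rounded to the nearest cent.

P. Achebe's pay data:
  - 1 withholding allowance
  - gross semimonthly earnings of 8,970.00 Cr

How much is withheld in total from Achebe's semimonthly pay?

Wage Tax: taxable = 8,970.00 Cr − 1×160.00 Cr = 8,810.00 Cr
  676.38 Cr + 31.29% × (8,810.00 Cr − 5,800.00 Cr) = 676.38 Cr + 31.29% × 3,010.00 Cr = 1,618.21 Cr
Unemployment Insurance: 3.8% × 8,970.00 Cr = 340.86 Cr
Solidarity Surcharge: 7% × 8,970.00 Cr = 627.90 Cr
Total: 1,618.21 Cr + 340.86 Cr + 627.90 Cr = 2,586.97 Cr

2,586.97 Cr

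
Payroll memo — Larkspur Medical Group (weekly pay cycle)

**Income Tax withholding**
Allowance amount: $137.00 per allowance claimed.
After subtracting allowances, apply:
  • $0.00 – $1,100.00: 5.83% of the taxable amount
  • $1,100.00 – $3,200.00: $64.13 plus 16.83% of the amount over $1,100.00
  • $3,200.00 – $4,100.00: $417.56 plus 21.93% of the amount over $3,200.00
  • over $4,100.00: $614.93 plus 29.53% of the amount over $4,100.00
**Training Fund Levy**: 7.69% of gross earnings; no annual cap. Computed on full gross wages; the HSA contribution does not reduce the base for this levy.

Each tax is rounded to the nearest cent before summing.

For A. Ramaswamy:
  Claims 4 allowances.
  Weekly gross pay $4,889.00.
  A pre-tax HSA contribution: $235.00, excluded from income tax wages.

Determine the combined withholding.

Income Tax: taxable = $4,889.00 − $235.00 − 4×$137.00 = $4,106.00
  $614.93 + 29.53% × ($4,106.00 − $4,100.00) = $614.93 + 29.53% × $6.00 = $616.70
Training Fund Levy: 7.69% × $4,889.00 = $375.96
Total: $616.70 + $375.96 = $992.66

$992.66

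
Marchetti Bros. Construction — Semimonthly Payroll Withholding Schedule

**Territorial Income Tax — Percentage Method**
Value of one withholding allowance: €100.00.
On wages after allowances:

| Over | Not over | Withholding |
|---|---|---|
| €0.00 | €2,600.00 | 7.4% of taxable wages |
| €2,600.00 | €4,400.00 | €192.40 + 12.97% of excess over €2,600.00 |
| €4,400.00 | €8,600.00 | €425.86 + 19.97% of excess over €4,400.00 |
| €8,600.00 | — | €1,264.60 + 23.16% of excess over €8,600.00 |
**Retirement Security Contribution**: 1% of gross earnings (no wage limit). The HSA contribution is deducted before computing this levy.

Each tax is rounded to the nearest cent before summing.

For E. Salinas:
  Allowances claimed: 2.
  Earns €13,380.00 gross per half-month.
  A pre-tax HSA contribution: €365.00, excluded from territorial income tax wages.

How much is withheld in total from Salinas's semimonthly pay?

€2,370.94

Territorial Income Tax: taxable = €13,380.00 − €365.00 − 2×€100.00 = €12,815.00
  €1,264.60 + 23.16% × (€12,815.00 − €8,600.00) = €1,264.60 + 23.16% × €4,215.00 = €2,240.79
Retirement Security Contribution: 1% × €13,015.00 = €130.15
Total: €2,240.79 + €130.15 = €2,370.94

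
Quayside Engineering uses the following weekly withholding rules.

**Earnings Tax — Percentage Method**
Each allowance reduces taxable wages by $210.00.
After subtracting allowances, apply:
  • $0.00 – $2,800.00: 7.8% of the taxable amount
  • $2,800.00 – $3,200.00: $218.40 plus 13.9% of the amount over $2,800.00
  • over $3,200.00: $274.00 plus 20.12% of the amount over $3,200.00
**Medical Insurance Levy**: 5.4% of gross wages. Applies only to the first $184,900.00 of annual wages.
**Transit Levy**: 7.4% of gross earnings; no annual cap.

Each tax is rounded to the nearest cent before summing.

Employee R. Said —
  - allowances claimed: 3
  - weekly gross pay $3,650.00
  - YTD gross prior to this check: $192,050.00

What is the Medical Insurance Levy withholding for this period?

Medical Insurance Levy: YTD $192,050.00 ≥ cap $184,900.00 → $0.00

$0.00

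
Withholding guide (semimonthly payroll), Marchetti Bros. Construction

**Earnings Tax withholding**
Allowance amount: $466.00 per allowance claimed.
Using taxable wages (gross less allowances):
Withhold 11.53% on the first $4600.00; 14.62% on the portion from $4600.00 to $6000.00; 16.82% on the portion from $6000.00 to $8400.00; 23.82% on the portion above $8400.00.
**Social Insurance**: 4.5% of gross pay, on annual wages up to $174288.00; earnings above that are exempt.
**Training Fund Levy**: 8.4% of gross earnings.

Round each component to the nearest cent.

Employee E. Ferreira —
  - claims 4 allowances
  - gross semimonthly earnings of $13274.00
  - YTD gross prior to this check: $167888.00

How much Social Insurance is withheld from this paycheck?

Social Insurance: cap $174288.00 − YTD $167888.00 = $6400.00 subject; 4.5% × $6400.00 = $288.00

$288.00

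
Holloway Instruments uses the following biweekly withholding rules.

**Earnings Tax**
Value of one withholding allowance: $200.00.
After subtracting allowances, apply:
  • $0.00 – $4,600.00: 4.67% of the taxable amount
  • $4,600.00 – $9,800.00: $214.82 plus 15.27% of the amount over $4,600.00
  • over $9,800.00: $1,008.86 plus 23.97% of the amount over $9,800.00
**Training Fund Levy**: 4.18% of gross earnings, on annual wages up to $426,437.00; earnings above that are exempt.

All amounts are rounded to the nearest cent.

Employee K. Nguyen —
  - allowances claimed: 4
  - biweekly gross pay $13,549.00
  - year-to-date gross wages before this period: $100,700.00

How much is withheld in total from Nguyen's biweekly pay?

$2,282.09

Earnings Tax: taxable = $13,549.00 − 4×$200.00 = $12,749.00
  $1,008.86 + 23.97% × ($12,749.00 − $9,800.00) = $1,008.86 + 23.97% × $2,949.00 = $1,715.74
Training Fund Levy: 4.18% × $13,549.00 = $566.35
Total: $1,715.74 + $566.35 = $2,282.09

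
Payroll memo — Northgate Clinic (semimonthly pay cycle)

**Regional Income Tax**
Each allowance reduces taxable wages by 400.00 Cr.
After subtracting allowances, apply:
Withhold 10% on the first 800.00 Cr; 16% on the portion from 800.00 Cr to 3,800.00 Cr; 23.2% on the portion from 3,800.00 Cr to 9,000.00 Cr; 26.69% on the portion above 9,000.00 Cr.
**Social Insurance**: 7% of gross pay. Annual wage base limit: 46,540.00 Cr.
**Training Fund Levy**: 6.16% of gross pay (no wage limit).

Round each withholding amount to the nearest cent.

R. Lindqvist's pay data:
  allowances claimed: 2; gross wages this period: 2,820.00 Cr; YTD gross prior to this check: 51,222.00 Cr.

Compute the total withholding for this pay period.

Regional Income Tax: taxable = 2,820.00 Cr − 2×400.00 Cr = 2,020.00 Cr
  80.00 Cr + 16% × (2,020.00 Cr − 800.00 Cr) = 80.00 Cr + 16% × 1,220.00 Cr = 275.20 Cr
Social Insurance: YTD 51,222.00 Cr ≥ cap 46,540.00 Cr → 0.00 Cr
Training Fund Levy: 6.16% × 2,820.00 Cr = 173.71 Cr
Total: 275.20 Cr + 0.00 Cr + 173.71 Cr = 448.91 Cr

448.91 Cr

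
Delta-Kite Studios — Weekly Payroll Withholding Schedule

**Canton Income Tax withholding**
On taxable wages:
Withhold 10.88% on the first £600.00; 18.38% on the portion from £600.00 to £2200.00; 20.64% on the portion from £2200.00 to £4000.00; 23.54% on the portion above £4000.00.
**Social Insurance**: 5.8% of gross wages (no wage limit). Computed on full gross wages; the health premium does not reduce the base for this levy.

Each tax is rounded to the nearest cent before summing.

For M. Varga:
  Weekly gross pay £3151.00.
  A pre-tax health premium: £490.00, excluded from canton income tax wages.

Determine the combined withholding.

£637.27

Canton Income Tax: taxable = £3151.00 − £490.00 = £2661.00
  £359.36 + 20.64% × (£2661.00 − £2200.00) = £359.36 + 20.64% × £461.00 = £454.51
Social Insurance: 5.8% × £3151.00 = £182.76
Total: £454.51 + £182.76 = £637.27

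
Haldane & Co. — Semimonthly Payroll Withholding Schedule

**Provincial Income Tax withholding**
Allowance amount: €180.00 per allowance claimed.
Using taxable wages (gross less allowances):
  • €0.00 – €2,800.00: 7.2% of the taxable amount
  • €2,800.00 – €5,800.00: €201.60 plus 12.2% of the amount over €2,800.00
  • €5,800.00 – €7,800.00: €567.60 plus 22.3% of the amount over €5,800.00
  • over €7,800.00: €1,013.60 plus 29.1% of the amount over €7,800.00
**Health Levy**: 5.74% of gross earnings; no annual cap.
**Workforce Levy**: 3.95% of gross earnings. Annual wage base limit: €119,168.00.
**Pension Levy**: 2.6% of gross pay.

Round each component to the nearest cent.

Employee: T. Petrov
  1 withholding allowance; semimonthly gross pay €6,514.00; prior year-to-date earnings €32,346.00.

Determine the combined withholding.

Provincial Income Tax: taxable = €6,514.00 − 1×€180.00 = €6,334.00
  €567.60 + 22.3% × (€6,334.00 − €5,800.00) = €567.60 + 22.3% × €534.00 = €686.68
Health Levy: 5.74% × €6,514.00 = €373.90
Workforce Levy: 3.95% × €6,514.00 = €257.30
Pension Levy: 2.6% × €6,514.00 = €169.36
Total: €686.68 + €373.90 + €257.30 + €169.36 = €1,487.24

€1,487.24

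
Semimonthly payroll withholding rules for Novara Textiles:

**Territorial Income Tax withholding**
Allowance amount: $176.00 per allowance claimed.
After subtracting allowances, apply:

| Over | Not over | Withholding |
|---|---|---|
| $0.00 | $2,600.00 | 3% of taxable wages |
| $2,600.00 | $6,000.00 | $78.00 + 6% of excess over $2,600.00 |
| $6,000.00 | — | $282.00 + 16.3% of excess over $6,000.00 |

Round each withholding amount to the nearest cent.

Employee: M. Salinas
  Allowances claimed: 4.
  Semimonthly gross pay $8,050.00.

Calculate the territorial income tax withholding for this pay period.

$501.40

Territorial Income Tax: taxable = $8,050.00 − 4×$176.00 = $7,346.00
  $282.00 + 16.3% × ($7,346.00 − $6,000.00) = $282.00 + 16.3% × $1,346.00 = $501.40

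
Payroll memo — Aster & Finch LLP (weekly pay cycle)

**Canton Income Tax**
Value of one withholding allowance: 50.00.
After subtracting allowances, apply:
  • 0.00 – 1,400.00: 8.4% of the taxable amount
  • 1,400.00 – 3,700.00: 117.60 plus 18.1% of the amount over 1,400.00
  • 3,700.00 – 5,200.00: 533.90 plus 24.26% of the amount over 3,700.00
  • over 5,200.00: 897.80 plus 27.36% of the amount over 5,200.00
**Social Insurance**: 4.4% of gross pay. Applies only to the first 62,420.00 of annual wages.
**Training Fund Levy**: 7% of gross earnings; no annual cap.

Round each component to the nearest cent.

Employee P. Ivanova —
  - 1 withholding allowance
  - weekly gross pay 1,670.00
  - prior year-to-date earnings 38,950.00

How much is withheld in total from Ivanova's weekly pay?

347.80

Canton Income Tax: taxable = 1,670.00 − 1×50.00 = 1,620.00
  117.60 + 18.1% × (1,620.00 − 1,400.00) = 117.60 + 18.1% × 220.00 = 157.42
Social Insurance: 4.4% × 1,670.00 = 73.48
Training Fund Levy: 7% × 1,670.00 = 116.90
Total: 157.42 + 73.48 + 116.90 = 347.80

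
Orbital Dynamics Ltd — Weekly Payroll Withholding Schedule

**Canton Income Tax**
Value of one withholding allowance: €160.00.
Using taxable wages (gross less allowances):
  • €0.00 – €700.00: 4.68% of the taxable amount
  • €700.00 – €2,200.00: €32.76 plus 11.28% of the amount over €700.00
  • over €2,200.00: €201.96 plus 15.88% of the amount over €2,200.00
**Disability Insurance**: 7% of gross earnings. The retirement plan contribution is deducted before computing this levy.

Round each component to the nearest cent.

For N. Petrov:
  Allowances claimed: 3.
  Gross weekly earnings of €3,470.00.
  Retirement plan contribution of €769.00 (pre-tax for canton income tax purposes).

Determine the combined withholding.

Canton Income Tax: taxable = €3,470.00 − €769.00 − 3×€160.00 = €2,221.00
  €201.96 + 15.88% × (€2,221.00 − €2,200.00) = €201.96 + 15.88% × €21.00 = €205.29
Disability Insurance: 7% × €2,701.00 = €189.07
Total: €205.29 + €189.07 = €394.36

€394.36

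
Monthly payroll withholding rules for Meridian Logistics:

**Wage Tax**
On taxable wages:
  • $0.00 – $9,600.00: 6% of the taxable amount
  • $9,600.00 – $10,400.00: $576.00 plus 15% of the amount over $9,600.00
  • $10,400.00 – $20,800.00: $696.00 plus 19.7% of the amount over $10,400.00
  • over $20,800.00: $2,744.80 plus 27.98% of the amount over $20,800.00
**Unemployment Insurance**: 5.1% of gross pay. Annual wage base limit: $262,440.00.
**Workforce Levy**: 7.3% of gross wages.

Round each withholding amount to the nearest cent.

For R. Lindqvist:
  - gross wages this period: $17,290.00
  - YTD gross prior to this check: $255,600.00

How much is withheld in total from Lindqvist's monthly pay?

Wage Tax: taxable = $17,290.00
  $696.00 + 19.7% × ($17,290.00 − $10,400.00) = $696.00 + 19.7% × $6,890.00 = $2,053.33
Unemployment Insurance: cap $262,440.00 − YTD $255,600.00 = $6,840.00 subject; 5.1% × $6,840.00 = $348.84
Workforce Levy: 7.3% × $17,290.00 = $1,262.17
Total: $2,053.33 + $348.84 + $1,262.17 = $3,664.34

$3,664.34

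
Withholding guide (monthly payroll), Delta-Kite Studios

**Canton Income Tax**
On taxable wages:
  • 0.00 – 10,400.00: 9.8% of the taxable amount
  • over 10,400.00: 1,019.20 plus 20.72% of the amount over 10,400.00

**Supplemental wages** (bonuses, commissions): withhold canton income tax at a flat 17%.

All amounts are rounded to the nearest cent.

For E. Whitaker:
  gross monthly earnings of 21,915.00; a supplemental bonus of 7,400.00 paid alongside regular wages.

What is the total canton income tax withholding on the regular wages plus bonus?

Canton Income Tax: taxable = 21,915.00
  1,019.20 + 20.72% × (21,915.00 − 10,400.00) = 1,019.20 + 20.72% × 11,515.00 = 3,405.11
Supplemental (17% flat on bonus): 17% × 7,400.00 = 1,258.00
Total canton income tax: 3,405.11 + 1,258.00 = 4,663.11

4,663.11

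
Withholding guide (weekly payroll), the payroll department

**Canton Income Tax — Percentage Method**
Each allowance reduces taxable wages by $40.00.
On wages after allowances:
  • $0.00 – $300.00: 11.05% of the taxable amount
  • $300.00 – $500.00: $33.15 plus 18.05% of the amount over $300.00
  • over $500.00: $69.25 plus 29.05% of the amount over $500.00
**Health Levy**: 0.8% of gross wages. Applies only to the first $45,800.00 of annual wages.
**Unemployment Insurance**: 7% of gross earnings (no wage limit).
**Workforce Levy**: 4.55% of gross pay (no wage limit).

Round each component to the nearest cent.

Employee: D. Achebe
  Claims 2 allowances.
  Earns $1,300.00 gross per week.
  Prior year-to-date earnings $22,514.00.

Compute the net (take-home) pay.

$861.04

Canton Income Tax: taxable = $1,300.00 − 2×$40.00 = $1,220.00
  $69.25 + 29.05% × ($1,220.00 − $500.00) = $69.25 + 29.05% × $720.00 = $278.41
Health Levy: 0.8% × $1,300.00 = $10.40
Unemployment Insurance: 7% × $1,300.00 = $91.00
Workforce Levy: 4.55% × $1,300.00 = $59.15
Total withheld: $278.41 + $10.40 + $91.00 + $59.15 = $438.96
Net pay: $1,300.00 − $438.96 = $861.04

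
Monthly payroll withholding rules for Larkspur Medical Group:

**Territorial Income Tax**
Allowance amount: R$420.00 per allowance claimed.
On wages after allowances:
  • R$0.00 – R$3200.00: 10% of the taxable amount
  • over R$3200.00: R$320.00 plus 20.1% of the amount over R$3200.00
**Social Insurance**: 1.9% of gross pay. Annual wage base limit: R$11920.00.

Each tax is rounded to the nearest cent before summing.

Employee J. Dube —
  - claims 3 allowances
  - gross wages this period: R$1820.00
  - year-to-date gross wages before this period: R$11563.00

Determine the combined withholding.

Territorial Income Tax: taxable = R$1820.00 − 3×R$420.00 = R$560.00
  10% × R$560.00 = R$56.00
Social Insurance: cap R$11920.00 − YTD R$11563.00 = R$357.00 subject; 1.9% × R$357.00 = R$6.78
Total: R$56.00 + R$6.78 = R$62.78

R$62.78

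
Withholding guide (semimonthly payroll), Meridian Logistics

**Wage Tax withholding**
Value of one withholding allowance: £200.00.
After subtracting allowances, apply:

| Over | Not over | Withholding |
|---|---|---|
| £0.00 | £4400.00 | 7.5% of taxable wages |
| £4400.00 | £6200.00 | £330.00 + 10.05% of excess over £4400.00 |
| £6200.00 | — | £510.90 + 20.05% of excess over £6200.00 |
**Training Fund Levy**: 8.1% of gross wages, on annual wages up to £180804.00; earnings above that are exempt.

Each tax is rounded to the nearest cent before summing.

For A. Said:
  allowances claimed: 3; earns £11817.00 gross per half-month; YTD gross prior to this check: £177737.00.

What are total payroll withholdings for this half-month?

£1765.24

Wage Tax: taxable = £11817.00 − 3×£200.00 = £11217.00
  £510.90 + 20.05% × (£11217.00 − £6200.00) = £510.90 + 20.05% × £5017.00 = £1516.81
Training Fund Levy: cap £180804.00 − YTD £177737.00 = £3067.00 subject; 8.1% × £3067.00 = £248.43
Total: £1516.81 + £248.43 = £1765.24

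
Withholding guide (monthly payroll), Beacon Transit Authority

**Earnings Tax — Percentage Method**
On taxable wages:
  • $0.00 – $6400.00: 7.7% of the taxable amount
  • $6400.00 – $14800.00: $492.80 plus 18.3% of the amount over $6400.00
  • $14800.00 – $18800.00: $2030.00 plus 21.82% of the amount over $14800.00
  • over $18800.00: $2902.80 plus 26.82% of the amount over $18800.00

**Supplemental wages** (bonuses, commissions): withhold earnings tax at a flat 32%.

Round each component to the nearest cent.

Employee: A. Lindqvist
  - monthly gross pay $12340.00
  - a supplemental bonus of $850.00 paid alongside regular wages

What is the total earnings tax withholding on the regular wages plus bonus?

$1851.82

Earnings Tax: taxable = $12340.00
  $492.80 + 18.3% × ($12340.00 − $6400.00) = $492.80 + 18.3% × $5940.00 = $1579.82
Supplemental (32% flat on bonus): 32% × $850.00 = $272.00
Total earnings tax: $1579.82 + $272.00 = $1851.82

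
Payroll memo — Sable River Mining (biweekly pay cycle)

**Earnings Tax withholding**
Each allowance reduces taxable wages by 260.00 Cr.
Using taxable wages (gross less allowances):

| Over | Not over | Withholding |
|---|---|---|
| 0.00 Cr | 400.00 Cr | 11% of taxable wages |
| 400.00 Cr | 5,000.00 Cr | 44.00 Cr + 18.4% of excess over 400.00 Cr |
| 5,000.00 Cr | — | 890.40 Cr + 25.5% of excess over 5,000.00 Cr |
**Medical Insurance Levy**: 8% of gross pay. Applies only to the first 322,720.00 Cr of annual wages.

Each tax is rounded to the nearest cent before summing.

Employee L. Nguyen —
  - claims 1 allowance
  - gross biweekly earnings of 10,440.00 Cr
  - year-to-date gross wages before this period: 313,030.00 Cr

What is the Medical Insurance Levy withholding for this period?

Medical Insurance Levy: cap 322,720.00 Cr − YTD 313,030.00 Cr = 9,690.00 Cr subject; 8% × 9,690.00 Cr = 775.20 Cr

775.20 Cr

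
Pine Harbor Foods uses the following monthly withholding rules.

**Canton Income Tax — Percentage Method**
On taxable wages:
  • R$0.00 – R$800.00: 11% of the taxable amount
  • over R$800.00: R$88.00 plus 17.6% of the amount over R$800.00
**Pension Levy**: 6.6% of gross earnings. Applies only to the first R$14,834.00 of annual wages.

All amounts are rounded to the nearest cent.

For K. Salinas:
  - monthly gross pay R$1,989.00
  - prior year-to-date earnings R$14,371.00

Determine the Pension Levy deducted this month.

R$30.56

Pension Levy: cap R$14,834.00 − YTD R$14,371.00 = R$463.00 subject; 6.6% × R$463.00 = R$30.56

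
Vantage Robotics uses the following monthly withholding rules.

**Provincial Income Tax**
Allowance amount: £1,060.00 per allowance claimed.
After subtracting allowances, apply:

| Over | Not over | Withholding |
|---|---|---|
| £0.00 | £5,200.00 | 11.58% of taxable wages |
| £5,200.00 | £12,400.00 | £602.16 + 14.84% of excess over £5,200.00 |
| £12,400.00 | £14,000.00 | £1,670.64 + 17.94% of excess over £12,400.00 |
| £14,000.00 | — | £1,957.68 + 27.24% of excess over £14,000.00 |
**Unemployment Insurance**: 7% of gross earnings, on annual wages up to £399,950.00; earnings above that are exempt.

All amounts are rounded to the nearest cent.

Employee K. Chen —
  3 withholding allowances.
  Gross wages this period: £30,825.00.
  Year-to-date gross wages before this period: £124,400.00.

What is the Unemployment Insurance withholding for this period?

Unemployment Insurance: 7% × £30,825.00 = £2,157.75

£2,157.75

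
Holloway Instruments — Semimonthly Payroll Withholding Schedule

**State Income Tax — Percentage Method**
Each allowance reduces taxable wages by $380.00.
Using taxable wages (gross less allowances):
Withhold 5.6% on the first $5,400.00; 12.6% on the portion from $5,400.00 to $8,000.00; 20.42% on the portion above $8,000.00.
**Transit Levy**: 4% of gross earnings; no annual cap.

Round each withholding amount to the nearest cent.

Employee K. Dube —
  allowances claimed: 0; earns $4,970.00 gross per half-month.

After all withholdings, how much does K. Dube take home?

$4,492.88

State Income Tax: taxable = $4,970.00
  5.6% × $4,970.00 = $278.32
Transit Levy: 4% × $4,970.00 = $198.80
Total withheld: $278.32 + $198.80 = $477.12
Net pay: $4,970.00 − $477.12 = $4,492.88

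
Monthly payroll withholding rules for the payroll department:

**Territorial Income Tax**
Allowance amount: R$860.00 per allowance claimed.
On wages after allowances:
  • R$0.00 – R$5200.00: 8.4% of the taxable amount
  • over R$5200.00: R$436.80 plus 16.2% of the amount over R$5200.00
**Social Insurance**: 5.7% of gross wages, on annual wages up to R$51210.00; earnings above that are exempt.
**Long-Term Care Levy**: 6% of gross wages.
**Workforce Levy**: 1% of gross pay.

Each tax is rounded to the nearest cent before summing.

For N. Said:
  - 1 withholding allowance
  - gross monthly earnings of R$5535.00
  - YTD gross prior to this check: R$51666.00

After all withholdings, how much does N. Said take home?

R$4754.85

Territorial Income Tax: taxable = R$5535.00 − 1×R$860.00 = R$4675.00
  8.4% × R$4675.00 = R$392.70
Social Insurance: YTD R$51666.00 ≥ cap R$51210.00 → R$0.00
Long-Term Care Levy: 6% × R$5535.00 = R$332.10
Workforce Levy: 1% × R$5535.00 = R$55.35
Total withheld: R$392.70 + R$0.00 + R$332.10 + R$55.35 = R$780.15
Net pay: R$5535.00 − R$780.15 = R$4754.85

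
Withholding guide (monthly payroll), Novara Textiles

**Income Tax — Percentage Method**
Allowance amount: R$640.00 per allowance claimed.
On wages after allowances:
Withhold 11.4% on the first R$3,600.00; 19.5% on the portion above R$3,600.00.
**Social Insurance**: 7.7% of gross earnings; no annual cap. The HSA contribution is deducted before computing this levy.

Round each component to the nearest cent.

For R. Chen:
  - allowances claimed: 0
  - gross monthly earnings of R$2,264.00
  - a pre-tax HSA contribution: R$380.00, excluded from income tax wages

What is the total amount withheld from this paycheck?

Income Tax: taxable = R$2,264.00 − R$380.00 = R$1,884.00
  11.4% × R$1,884.00 = R$214.78
Social Insurance: 7.7% × R$1,884.00 = R$145.07
Total: R$214.78 + R$145.07 = R$359.85

R$359.85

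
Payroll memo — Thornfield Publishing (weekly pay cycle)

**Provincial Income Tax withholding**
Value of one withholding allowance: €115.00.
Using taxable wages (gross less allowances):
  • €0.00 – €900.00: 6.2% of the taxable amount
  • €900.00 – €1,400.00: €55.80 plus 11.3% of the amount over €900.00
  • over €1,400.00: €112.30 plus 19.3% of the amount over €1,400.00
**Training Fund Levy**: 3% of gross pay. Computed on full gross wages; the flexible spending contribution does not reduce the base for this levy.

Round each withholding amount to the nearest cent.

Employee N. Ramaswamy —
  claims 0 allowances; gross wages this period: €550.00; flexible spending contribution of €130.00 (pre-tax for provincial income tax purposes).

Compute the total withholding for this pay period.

Provincial Income Tax: taxable = €550.00 − €130.00 = €420.00
  6.2% × €420.00 = €26.04
Training Fund Levy: 3% × €550.00 = €16.50
Total: €26.04 + €16.50 = €42.54

€42.54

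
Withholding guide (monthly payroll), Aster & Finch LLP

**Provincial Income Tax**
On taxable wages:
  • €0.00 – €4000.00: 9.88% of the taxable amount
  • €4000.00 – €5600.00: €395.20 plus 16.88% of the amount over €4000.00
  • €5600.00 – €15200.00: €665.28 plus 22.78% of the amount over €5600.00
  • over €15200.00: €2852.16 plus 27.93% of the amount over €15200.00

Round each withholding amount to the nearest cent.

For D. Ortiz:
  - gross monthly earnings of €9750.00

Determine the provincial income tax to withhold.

Provincial Income Tax: taxable = €9750.00
  €665.28 + 22.78% × (€9750.00 − €5600.00) = €665.28 + 22.78% × €4150.00 = €1610.65

€1610.65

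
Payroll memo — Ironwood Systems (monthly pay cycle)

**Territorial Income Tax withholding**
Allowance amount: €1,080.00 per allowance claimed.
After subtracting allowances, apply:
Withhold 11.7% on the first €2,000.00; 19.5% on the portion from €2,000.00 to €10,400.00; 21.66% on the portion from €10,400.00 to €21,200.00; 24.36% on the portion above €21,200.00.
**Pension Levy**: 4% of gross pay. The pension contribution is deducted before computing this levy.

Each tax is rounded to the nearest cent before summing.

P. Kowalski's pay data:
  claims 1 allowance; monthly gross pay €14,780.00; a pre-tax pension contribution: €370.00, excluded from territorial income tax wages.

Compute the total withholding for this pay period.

Territorial Income Tax: taxable = €14,780.00 − €370.00 − 1×€1,080.00 = €13,330.00
  €1,872.00 + 21.66% × (€13,330.00 − €10,400.00) = €1,872.00 + 21.66% × €2,930.00 = €2,506.64
Pension Levy: 4% × €14,410.00 = €576.40
Total: €2,506.64 + €576.40 = €3,083.04

€3,083.04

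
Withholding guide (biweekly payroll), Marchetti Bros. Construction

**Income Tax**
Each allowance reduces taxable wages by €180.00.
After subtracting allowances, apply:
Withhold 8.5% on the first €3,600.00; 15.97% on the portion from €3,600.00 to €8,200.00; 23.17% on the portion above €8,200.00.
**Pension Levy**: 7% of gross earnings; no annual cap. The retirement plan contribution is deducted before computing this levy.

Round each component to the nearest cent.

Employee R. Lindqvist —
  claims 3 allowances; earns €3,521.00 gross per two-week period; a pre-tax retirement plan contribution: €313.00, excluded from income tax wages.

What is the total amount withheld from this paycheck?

€451.34

Income Tax: taxable = €3,521.00 − €313.00 − 3×€180.00 = €2,668.00
  8.5% × €2,668.00 = €226.78
Pension Levy: 7% × €3,208.00 = €224.56
Total: €226.78 + €224.56 = €451.34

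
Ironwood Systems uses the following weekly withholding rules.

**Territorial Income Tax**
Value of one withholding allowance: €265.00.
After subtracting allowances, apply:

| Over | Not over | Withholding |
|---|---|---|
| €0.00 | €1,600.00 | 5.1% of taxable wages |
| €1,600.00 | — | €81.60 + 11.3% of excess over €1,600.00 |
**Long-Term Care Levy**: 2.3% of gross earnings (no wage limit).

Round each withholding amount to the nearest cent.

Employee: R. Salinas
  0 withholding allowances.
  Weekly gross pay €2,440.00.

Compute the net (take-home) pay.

€2,207.36

Territorial Income Tax: taxable = €2,440.00
  €81.60 + 11.3% × (€2,440.00 − €1,600.00) = €81.60 + 11.3% × €840.00 = €176.52
Long-Term Care Levy: 2.3% × €2,440.00 = €56.12
Total withheld: €176.52 + €56.12 = €232.64
Net pay: €2,440.00 − €232.64 = €2,207.36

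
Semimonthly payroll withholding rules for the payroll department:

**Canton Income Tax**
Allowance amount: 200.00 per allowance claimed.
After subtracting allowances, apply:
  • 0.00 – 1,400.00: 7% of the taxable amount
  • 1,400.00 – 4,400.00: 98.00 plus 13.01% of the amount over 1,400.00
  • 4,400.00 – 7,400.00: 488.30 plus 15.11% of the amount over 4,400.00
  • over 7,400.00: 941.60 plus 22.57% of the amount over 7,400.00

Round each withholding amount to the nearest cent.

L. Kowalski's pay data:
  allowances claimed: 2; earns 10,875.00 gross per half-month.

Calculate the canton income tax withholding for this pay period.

1,635.63

Canton Income Tax: taxable = 10,875.00 − 2×200.00 = 10,475.00
  941.60 + 22.57% × (10,475.00 − 7,400.00) = 941.60 + 22.57% × 3,075.00 = 1,635.63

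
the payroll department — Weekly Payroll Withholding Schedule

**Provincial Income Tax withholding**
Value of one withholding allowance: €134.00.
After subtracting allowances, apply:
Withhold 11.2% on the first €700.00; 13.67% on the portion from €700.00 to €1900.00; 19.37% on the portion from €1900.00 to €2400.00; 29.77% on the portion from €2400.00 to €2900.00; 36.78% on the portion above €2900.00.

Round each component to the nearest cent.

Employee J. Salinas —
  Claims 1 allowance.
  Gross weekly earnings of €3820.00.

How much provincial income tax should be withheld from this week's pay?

Provincial Income Tax: taxable = €3820.00 − 1×€134.00 = €3686.00
  €488.14 + 36.78% × (€3686.00 − €2900.00) = €488.14 + 36.78% × €786.00 = €777.23

€777.23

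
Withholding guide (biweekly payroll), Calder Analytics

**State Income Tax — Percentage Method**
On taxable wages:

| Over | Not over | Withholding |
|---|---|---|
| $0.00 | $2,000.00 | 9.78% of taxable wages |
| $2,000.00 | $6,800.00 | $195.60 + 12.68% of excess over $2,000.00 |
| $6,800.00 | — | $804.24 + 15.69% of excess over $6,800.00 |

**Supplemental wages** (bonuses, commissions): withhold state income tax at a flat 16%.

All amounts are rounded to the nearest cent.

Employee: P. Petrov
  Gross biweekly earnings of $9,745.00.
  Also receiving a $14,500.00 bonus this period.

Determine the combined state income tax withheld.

$3,586.31

State Income Tax: taxable = $9,745.00
  $804.24 + 15.69% × ($9,745.00 − $6,800.00) = $804.24 + 15.69% × $2,945.00 = $1,266.31
Supplemental (16% flat on bonus): 16% × $14,500.00 = $2,320.00
Total state income tax: $1,266.31 + $2,320.00 = $3,586.31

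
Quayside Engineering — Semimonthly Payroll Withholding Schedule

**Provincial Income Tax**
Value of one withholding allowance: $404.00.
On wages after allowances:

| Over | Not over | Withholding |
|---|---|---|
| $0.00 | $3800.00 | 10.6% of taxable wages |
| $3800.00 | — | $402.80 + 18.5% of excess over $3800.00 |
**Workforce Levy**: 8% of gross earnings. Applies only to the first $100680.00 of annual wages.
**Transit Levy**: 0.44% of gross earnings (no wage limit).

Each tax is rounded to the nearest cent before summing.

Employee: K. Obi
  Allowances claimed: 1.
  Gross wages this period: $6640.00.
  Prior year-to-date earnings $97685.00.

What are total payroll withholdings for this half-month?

Provincial Income Tax: taxable = $6640.00 − 1×$404.00 = $6236.00
  $402.80 + 18.5% × ($6236.00 − $3800.00) = $402.80 + 18.5% × $2436.00 = $853.46
Workforce Levy: cap $100680.00 − YTD $97685.00 = $2995.00 subject; 8% × $2995.00 = $239.60
Transit Levy: 0.44% × $6640.00 = $29.22
Total: $853.46 + $239.60 + $29.22 = $1122.28

$1122.28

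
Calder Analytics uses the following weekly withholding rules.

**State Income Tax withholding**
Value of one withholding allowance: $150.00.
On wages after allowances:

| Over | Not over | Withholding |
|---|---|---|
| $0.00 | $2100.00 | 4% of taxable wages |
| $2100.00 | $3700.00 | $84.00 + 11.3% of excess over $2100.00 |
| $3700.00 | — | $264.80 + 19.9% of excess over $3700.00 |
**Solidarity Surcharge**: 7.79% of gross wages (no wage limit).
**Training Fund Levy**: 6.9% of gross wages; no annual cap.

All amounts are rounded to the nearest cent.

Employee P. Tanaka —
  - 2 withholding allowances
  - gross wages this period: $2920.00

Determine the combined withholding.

State Income Tax: taxable = $2920.00 − 2×$150.00 = $2620.00
  $84.00 + 11.3% × ($2620.00 − $2100.00) = $84.00 + 11.3% × $520.00 = $142.76
Solidarity Surcharge: 7.79% × $2920.00 = $227.47
Training Fund Levy: 6.9% × $2920.00 = $201.48
Total: $142.76 + $227.47 + $201.48 = $571.71

$571.71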